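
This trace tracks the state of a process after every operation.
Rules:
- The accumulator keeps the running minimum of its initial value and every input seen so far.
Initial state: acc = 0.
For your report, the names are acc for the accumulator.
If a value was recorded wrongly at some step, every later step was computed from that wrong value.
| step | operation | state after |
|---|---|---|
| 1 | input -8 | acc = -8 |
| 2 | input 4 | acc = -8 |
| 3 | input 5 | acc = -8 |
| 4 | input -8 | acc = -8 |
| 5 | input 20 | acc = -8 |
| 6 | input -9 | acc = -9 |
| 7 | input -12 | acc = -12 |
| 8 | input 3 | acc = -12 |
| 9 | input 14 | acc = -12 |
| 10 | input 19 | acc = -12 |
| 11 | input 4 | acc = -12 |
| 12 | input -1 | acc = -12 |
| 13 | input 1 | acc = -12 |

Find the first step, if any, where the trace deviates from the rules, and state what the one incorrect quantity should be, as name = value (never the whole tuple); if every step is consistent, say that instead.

Step 1: acc = min(0, -8) = -8 — exactly as logged.
Step 2: acc = min(-8, 4) = -8 — agrees with the trace.
Step 3: acc = min(-8, 5) = -8 — checks out.
Step 4: acc = min(-8, -8) = -8 — agrees with the trace.
Step 5: acc = min(-8, 20) = -8 — consistent with the trace.
Step 6: acc = min(-8, -9) = -9 — matches.
Step 7: acc = min(-9, -12) = -12 — agrees with the trace.
Step 8: acc = min(-12, 3) = -12 — agrees with the trace.
Step 9: acc = min(-12, 14) = -12 — agrees with the trace.
Step 10: acc = min(-12, 19) = -12 — exactly as logged.
Step 11: acc = min(-12, 4) = -12 — in agreement.
Step 12: acc = min(-12, -1) = -12 — checks out.
Step 13: acc = min(-12, 1) = -12 — matches.
The recomputation confirms every line.

no error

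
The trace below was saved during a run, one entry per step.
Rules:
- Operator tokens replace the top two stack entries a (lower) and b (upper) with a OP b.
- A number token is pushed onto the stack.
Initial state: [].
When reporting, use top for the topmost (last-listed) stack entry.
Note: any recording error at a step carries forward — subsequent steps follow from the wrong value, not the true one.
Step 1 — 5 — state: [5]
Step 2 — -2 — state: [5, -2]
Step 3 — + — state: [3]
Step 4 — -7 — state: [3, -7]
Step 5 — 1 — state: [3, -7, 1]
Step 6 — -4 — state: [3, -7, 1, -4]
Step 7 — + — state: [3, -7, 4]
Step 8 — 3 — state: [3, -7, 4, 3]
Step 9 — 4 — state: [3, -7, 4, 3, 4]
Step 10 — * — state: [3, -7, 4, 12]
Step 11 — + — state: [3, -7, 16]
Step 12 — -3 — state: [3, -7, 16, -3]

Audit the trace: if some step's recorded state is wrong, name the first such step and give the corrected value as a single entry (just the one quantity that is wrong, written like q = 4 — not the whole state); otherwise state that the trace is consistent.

Recomputing the run from the initial state:
step 1: [5]
step 2: [5, -2]
step 3: [3]
step 4: [3, -7]
step 5: [3, -7, 1]
step 6: [3, -7, 1, -4]
step 7: [3, -7, -3]
step 8: [3, -7, -3, 3]
step 9: [3, -7, -3, 3, 4]
step 10: [3, -7, -3, 12]
step 11: [3, -7, 9]
step 12: [3, -7, 9, -3]
The first disagreement with the trace is at step 7, where the value should be top = -3.

step 7, top = -3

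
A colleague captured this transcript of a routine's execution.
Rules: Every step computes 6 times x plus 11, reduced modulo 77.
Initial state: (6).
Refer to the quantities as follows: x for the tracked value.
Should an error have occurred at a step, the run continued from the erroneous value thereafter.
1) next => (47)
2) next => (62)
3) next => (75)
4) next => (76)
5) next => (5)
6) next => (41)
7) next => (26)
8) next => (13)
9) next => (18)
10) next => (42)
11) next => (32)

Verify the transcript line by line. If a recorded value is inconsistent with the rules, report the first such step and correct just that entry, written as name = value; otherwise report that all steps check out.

step 9, x = 12

Recomputing the run from the initial state:
step 1: x = 47
step 2: x = 62
step 3: x = 75
step 4: x = 76
step 5: x = 5
step 6: x = 41
step 7: x = 26
step 8: x = 13
step 9: x = 12
step 10: x = 6
step 11: x = 47
The first disagreement with the transcript is at step 9, where the value should be x = 12.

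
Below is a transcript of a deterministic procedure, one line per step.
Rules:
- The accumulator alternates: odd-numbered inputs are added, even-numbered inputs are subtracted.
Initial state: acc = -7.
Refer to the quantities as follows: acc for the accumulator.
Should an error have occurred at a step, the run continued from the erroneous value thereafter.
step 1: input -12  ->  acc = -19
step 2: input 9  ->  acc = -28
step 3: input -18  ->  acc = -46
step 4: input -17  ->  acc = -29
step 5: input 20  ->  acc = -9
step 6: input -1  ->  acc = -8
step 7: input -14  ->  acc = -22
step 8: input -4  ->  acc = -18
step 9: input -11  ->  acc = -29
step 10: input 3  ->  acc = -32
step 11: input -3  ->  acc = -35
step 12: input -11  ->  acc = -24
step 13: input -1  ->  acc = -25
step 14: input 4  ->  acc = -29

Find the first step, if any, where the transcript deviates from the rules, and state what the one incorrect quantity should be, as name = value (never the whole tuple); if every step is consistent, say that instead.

Recomputing the run from the initial state:
step 1: acc = -19
step 2: acc = -28
step 3: acc = -46
step 4: acc = -29
step 5: acc = -9
step 6: acc = -8
step 7: acc = -22
step 8: acc = -18
step 9: acc = -29
step 10: acc = -32
step 11: acc = -35
step 12: acc = -24
step 13: acc = -25
step 14: acc = -29
This matches the transcript at every step.

no error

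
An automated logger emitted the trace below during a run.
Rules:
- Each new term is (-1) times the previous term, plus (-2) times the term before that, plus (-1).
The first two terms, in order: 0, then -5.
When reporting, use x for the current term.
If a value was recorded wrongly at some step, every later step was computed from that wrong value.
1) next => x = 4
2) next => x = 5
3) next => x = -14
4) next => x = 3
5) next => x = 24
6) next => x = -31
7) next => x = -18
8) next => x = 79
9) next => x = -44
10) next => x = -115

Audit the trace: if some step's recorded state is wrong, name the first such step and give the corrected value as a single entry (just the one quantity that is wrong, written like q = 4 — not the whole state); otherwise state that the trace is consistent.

1. x = -1*(-5) + (-2)*(0) + (-1) = 4 (consistent with the trace)
2. x = -1*(4) + (-2)*(-5) + (-1) = 5 (confirmed correct)
3. x = -1*(5) + (-2)*(4) + (-1) = -14 (confirmed correct)
4. x = -1*(-14) + (-2)*(5) + (-1) = 3 (in agreement)
5. x = -1*(3) + (-2)*(-14) + (-1) = 24 (consistent with the trace)
6. x = -1*(24) + (-2)*(3) + (-1) = -31 (exactly as logged)
7. x = -1*(-31) + (-2)*(24) + (-1) = -18 (confirmed correct)
8. x = -1*(-18) + (-2)*(-31) + (-1) = 79 (same as recorded)
9. x = -1*(79) + (-2)*(-18) + (-1) = -44 (matches)
10. x = -1*(-44) + (-2)*(79) + (-1) = -115 (exactly as logged)
Every step is consistent.

no error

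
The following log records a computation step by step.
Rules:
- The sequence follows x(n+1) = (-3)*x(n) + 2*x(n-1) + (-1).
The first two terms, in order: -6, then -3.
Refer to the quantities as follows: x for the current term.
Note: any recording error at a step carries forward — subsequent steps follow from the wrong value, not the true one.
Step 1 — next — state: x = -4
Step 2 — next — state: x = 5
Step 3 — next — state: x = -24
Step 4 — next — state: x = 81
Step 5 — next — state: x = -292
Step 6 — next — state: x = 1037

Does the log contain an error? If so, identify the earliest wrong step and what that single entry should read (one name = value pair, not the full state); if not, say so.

no error

Recomputing the run from the initial state:
step 1: x = -4
step 2: x = 5
step 3: x = -24
step 4: x = 81
step 5: x = -292
step 6: x = 1037
This matches the log at every step.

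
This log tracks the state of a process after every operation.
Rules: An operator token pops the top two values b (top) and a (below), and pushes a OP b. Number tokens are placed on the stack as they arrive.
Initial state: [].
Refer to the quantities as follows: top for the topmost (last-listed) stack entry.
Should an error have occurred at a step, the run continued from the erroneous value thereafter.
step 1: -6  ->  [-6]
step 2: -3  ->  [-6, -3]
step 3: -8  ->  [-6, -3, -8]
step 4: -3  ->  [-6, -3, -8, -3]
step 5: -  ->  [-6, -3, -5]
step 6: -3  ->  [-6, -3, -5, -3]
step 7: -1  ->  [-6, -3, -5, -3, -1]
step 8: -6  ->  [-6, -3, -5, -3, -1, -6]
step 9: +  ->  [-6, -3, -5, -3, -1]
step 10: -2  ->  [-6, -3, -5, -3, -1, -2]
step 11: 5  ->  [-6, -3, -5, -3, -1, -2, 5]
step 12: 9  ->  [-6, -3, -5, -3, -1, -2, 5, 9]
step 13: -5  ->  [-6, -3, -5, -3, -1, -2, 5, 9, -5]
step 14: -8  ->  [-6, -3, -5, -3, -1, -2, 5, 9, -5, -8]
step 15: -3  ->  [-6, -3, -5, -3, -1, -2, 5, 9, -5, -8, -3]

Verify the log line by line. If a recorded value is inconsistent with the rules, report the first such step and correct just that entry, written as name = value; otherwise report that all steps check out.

step 9, top = -7

Recomputing the run from the initial state:
step 1: [-6]
step 2: [-6, -3]
step 3: [-6, -3, -8]
step 4: [-6, -3, -8, -3]
step 5: [-6, -3, -5]
step 6: [-6, -3, -5, -3]
step 7: [-6, -3, -5, -3, -1]
step 8: [-6, -3, -5, -3, -1, -6]
step 9: [-6, -3, -5, -3, -7]
step 10: [-6, -3, -5, -3, -7, -2]
step 11: [-6, -3, -5, -3, -7, -2, 5]
step 12: [-6, -3, -5, -3, -7, -2, 5, 9]
step 13: [-6, -3, -5, -3, -7, -2, 5, 9, -5]
step 14: [-6, -3, -5, -3, -7, -2, 5, 9, -5, -8]
step 15: [-6, -3, -5, -3, -7, -2, 5, 9, -5, -8, -3]
The first disagreement with the log is at step 9, where the value should be top = -7.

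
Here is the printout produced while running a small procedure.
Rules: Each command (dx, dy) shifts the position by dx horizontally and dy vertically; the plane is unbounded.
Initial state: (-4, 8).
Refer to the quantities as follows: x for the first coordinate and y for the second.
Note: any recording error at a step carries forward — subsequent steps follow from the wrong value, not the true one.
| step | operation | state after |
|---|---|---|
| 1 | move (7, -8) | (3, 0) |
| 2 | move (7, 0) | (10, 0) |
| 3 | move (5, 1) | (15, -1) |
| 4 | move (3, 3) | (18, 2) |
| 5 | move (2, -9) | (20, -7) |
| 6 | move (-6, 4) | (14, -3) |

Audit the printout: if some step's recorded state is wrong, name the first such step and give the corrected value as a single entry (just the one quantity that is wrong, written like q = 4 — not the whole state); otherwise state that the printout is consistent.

step 3, y = 1

Recomputing the run from the initial state:
step 1: x = 3, y = 0
step 2: x = 10, y = 0
step 3: x = 15, y = 1
step 4: x = 18, y = 4
step 5: x = 20, y = -5
step 6: x = 14, y = -1
The first disagreement with the printout is at step 3, where the value should be y = 1.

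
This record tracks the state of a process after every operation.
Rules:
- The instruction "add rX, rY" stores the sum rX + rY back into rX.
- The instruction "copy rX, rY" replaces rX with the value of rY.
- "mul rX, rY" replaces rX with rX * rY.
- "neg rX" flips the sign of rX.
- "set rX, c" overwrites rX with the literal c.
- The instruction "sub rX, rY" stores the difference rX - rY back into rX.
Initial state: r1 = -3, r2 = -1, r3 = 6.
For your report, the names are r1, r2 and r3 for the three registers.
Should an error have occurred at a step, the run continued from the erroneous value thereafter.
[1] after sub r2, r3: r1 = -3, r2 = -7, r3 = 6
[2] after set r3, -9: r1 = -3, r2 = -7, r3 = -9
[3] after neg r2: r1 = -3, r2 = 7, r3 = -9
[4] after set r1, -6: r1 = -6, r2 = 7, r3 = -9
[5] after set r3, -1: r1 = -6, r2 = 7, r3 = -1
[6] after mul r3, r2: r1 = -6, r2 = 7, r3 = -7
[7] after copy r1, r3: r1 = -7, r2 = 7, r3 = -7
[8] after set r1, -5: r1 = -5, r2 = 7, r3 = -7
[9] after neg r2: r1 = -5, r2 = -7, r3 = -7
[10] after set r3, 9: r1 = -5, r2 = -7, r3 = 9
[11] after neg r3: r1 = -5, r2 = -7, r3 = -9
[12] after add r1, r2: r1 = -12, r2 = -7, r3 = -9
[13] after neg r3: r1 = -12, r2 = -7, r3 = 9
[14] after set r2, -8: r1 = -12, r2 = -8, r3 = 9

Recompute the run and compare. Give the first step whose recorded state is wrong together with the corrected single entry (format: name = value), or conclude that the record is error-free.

no error

Step 1: r2 = -1 - 6 = -7 — matches.
Step 2: r3 = -9 — agrees with the record.
Step 3: r2 = -(-7) = 7 — verified.
Step 4: r1 = -6 — verified.
Step 5: r3 = -1 — agrees with the record.
Step 6: r3 = -1 * 7 = -7 — exactly as logged.
Step 7: r1 = -7 — consistent with the record.
Step 8: r1 = -5 — no discrepancy.
Step 9: r2 = -(7) = -7 — same as recorded.
Step 10: r3 = 9 — in agreement.
Step 11: r3 = -(9) = -9 — checks out.
Step 12: r1 = -5 + -7 = -12 — consistent with the record.
Step 13: r3 = -(-9) = 9 — consistent with the record.
Step 14: r2 = -8 — consistent with the record.
All entries verified; no error found.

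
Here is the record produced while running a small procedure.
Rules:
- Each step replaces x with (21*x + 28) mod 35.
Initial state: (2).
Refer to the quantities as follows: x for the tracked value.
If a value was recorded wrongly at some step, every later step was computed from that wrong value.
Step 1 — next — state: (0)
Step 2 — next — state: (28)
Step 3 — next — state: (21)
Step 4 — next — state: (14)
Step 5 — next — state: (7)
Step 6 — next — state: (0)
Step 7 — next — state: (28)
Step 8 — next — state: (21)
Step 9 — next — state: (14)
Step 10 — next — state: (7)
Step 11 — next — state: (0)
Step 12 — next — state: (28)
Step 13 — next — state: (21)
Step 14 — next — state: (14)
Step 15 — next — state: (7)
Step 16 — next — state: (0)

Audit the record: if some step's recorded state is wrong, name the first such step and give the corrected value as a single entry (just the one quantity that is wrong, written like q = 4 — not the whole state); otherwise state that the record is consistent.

Step 1: x = (21*2 + 28) mod 35 = 0 — agrees with the record.
Step 2: x = (21*0 + 28) mod 35 = 28 — consistent with the record.
Step 3: x = (21*28 + 28) mod 35 = 21 — same as recorded.
Step 4: x = (21*21 + 28) mod 35 = 14 — checks out.
Step 5: x = (21*14 + 28) mod 35 = 7 — exactly as logged.
Step 6: x = (21*7 + 28) mod 35 = 0 — confirmed correct.
Step 7: x = (21*0 + 28) mod 35 = 28 — consistent with the record.
Step 8: x = (21*28 + 28) mod 35 = 21 — no discrepancy.
Step 9: x = (21*21 + 28) mod 35 = 14 — consistent with the record.
Step 10: x = (21*14 + 28) mod 35 = 7 — checks out.
Step 11: x = (21*7 + 28) mod 35 = 0 — exactly as logged.
Step 12: x = (21*0 + 28) mod 35 = 28 — verified.
Step 13: x = (21*28 + 28) mod 35 = 21 — agrees with the record.
Step 14: x = (21*21 + 28) mod 35 = 14 — checks out.
Step 15: x = (21*14 + 28) mod 35 = 7 — in agreement.
Step 16: x = (21*7 + 28) mod 35 = 0 — in agreement.
All entries verified; no error found.

no error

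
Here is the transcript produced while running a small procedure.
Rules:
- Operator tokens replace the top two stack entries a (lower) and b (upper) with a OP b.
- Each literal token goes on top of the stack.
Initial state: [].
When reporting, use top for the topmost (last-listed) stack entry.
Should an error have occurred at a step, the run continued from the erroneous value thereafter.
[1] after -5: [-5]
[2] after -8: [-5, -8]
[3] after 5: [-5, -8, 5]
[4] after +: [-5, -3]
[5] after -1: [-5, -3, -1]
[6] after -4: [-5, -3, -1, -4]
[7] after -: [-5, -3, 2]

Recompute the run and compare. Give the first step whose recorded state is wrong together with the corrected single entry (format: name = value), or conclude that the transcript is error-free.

step 7, top = 3

step 1: push -5: top = -5 -> agrees with the transcript
step 2: push -8: top = -8 -> matches
step 3: push 5: top = 5 -> agrees with the transcript
step 4: -8 + 5 = -3 -> in agreement
step 5: push -1: top = -1 -> same as recorded
step 6: push -4: top = -4 -> verified
step 7: -1 - -4 = 3 -> the transcript disagrees here
Step 7 is the first one off; corrected, top = 3.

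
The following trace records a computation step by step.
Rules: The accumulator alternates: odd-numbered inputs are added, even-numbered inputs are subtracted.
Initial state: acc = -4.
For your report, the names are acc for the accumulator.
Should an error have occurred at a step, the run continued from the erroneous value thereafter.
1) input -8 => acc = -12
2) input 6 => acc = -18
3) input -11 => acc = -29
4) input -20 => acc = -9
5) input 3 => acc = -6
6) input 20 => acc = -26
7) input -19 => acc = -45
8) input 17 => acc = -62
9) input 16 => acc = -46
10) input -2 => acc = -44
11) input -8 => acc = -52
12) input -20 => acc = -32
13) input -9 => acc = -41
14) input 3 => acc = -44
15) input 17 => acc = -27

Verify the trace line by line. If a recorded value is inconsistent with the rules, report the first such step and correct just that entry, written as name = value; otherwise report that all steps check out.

no error

1. acc = -4 + -8 = -12 (verified)
2. acc = -12 - 6 = -18 (confirmed correct)
3. acc = -18 + -11 = -29 (consistent with the trace)
4. acc = -29 - -20 = -9 (verified)
5. acc = -9 + 3 = -6 (confirmed correct)
6. acc = -6 - 20 = -26 (consistent with the trace)
7. acc = -26 + -19 = -45 (agrees with the trace)
8. acc = -45 - 17 = -62 (verified)
9. acc = -62 + 16 = -46 (verified)
10. acc = -46 - -2 = -44 (agrees with the trace)
11. acc = -44 + -8 = -52 (verified)
12. acc = -52 - -20 = -32 (matches)
13. acc = -32 + -9 = -41 (exactly as logged)
14. acc = -41 - 3 = -44 (matches)
15. acc = -44 + 17 = -27 (verified)
Nothing is out of place; the run is error-free.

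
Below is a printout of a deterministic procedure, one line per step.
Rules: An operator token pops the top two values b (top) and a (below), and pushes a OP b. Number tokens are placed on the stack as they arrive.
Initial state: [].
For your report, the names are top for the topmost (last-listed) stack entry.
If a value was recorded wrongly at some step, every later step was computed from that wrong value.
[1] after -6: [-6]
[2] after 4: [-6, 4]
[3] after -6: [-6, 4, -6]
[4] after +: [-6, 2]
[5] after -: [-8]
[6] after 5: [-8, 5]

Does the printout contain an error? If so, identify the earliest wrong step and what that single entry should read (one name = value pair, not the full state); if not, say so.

Recomputing the run from the initial state:
step 1: [-6]
step 2: [-6, 4]
step 3: [-6, 4, -6]
step 4: [-6, -2]
step 5: [-4]
step 6: [-4, 5]
The first disagreement with the printout is at step 4, where the value should be top = -2.

step 4, top = -2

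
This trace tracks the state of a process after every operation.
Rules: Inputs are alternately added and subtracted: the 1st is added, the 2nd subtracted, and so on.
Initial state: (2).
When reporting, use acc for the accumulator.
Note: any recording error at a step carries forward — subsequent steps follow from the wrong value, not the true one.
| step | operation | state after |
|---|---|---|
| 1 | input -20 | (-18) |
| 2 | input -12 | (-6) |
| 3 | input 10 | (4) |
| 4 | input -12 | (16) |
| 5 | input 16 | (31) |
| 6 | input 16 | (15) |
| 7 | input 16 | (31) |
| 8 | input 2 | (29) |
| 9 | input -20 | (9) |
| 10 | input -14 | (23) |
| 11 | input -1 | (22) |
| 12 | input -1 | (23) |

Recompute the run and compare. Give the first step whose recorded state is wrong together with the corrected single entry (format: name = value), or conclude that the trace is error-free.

step 1: acc = 2 + -20 = -18 -> exactly as logged
step 2: acc = -18 - -12 = -6 -> same as recorded
step 3: acc = -6 + 10 = 4 -> in agreement
step 4: acc = 4 - -12 = 16 -> no discrepancy
step 5: acc = 16 + 16 = 32 -> this is not what the trace shows
Step 5 is the first one off; corrected, acc = 32.

step 5, acc = 32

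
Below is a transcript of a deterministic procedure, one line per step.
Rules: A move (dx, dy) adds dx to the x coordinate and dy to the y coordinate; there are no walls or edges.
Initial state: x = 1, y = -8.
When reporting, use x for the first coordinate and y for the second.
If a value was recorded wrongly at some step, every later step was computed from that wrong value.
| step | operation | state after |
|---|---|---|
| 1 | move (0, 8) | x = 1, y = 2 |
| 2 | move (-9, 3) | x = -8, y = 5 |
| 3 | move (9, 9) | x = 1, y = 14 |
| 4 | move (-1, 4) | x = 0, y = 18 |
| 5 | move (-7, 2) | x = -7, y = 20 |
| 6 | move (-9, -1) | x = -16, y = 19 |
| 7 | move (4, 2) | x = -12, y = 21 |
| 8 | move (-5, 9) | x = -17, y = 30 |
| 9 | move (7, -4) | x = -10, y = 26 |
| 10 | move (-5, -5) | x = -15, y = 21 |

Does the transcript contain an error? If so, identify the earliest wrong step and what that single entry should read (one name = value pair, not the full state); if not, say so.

step 1, y = 0

1. x = 1 + (0) = 1, y = -8 + (8) = 0 (the entry is off here)
First incorrect step: 1; the correct value is y = 0.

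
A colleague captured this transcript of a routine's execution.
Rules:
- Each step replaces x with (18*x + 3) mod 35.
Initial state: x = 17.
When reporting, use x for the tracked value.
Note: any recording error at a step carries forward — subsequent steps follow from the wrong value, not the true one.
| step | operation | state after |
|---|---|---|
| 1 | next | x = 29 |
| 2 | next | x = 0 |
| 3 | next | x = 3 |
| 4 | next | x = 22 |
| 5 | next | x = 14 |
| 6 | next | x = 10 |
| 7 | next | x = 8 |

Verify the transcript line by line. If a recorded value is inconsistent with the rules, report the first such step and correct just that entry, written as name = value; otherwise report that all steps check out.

1. x = (18*17 + 3) mod 35 = 29 (matches)
2. x = (18*29 + 3) mod 35 = 0 (agrees with the transcript)
3. x = (18*0 + 3) mod 35 = 3 (confirmed correct)
4. x = (18*3 + 3) mod 35 = 22 (checks out)
5. x = (18*22 + 3) mod 35 = 14 (agrees with the transcript)
6. x = (18*14 + 3) mod 35 = 10 (checks out)
7. x = (18*10 + 3) mod 35 = 8 (checks out)
All entries verified; no error found.

no error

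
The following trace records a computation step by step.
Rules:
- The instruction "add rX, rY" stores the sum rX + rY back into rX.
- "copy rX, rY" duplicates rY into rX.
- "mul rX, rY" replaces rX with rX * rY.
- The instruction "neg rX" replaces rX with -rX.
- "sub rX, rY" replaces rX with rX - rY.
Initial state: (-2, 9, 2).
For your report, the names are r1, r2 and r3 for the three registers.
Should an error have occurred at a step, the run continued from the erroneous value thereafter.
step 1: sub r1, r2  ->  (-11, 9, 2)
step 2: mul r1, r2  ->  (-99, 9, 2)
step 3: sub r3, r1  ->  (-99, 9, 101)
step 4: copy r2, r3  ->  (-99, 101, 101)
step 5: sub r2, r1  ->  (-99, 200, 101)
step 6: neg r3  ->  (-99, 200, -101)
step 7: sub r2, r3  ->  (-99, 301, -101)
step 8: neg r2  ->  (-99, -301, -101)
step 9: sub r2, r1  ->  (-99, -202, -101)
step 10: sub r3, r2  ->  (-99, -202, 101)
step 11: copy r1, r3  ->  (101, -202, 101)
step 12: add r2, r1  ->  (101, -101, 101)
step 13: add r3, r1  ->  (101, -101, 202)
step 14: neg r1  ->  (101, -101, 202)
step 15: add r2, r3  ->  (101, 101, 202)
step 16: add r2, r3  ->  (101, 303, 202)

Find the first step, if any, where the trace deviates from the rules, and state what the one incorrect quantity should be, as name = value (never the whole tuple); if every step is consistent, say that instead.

step 1: r1 = -2 - 9 = -11 -> exactly as logged
step 2: r1 = -11 * 9 = -99 -> no discrepancy
step 3: r3 = 2 - -99 = 101 -> no discrepancy
step 4: r2 = 101 -> consistent with the trace
step 5: r2 = 101 - -99 = 200 -> consistent with the trace
step 6: r3 = -(101) = -101 -> checks out
step 7: r2 = 200 - -101 = 301 -> in agreement
step 8: r2 = -(301) = -301 -> confirmed correct
step 9: r2 = -301 - -99 = -202 -> same as recorded
step 10: r3 = -101 - -202 = 101 -> confirmed correct
step 11: r1 = 101 -> confirmed correct
step 12: r2 = -202 + 101 = -101 -> verified
step 13: r3 = 101 + 101 = 202 -> same as recorded
step 14: r1 = -(101) = -101 -> not what was recorded
First incorrect step: 14; the correct value is r1 = -101.

step 14, r1 = -101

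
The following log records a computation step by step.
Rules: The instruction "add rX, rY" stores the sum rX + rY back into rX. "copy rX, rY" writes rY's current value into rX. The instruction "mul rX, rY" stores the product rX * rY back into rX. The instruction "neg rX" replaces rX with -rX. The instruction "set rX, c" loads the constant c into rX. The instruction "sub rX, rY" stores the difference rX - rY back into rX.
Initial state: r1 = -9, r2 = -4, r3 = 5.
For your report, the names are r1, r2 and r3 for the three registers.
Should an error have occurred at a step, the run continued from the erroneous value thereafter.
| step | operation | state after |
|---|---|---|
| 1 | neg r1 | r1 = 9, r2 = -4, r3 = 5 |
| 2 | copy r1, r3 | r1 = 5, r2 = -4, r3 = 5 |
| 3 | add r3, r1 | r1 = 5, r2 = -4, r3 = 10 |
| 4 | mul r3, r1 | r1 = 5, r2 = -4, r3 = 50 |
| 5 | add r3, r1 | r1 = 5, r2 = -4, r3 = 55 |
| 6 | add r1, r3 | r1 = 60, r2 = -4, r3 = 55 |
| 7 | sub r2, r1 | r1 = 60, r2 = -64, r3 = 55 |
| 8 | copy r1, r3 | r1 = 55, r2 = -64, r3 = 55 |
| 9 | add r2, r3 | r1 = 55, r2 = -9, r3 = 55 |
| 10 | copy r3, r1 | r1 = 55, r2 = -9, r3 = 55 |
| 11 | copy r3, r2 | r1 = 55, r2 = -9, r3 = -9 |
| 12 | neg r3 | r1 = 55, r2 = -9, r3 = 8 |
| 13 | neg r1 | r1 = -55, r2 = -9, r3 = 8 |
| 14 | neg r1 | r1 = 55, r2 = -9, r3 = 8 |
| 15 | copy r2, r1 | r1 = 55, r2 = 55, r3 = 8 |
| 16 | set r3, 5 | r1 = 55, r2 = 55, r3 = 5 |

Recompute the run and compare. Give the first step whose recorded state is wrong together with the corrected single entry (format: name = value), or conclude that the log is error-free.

step 12, r3 = 9

Recomputing the run from the initial state:
step 1: r1 = 9, r2 = -4, r3 = 5
step 2: r1 = 5, r2 = -4, r3 = 5
step 3: r1 = 5, r2 = -4, r3 = 10
step 4: r1 = 5, r2 = -4, r3 = 50
step 5: r1 = 5, r2 = -4, r3 = 55
step 6: r1 = 60, r2 = -4, r3 = 55
step 7: r1 = 60, r2 = -64, r3 = 55
step 8: r1 = 55, r2 = -64, r3 = 55
step 9: r1 = 55, r2 = -9, r3 = 55
step 10: r1 = 55, r2 = -9, r3 = 55
step 11: r1 = 55, r2 = -9, r3 = -9
step 12: r1 = 55, r2 = -9, r3 = 9
step 13: r1 = -55, r2 = -9, r3 = 9
step 14: r1 = 55, r2 = -9, r3 = 9
step 15: r1 = 55, r2 = 55, r3 = 9
step 16: r1 = 55, r2 = 55, r3 = 5
The first disagreement with the log is at step 12, where the value should be r3 = 9.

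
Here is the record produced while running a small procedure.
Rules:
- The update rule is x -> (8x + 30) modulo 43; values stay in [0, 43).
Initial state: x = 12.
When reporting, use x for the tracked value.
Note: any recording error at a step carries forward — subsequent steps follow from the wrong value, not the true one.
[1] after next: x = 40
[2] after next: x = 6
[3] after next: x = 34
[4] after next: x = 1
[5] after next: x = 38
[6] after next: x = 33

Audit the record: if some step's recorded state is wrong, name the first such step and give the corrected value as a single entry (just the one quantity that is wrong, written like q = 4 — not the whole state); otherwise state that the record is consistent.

Recomputing the run from the initial state:
step 1: x = 40
step 2: x = 6
step 3: x = 35
step 4: x = 9
step 5: x = 16
step 6: x = 29
The first disagreement with the record is at step 3, where the value should be x = 35.

step 3, x = 35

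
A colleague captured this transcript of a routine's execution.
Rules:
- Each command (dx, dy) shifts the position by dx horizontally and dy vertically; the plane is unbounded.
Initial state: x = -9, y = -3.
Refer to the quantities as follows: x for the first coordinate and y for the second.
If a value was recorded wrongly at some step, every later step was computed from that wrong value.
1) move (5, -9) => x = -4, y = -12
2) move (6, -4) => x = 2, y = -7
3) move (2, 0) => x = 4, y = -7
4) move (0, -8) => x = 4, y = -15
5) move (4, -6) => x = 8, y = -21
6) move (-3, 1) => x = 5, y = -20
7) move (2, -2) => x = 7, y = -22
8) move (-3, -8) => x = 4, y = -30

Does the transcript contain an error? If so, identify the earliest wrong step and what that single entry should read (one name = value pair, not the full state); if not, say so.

step 2, y = -16

Step 1: x = -9 + (5) = -4, y = -3 + (-9) = -12 — exactly as logged.
Step 2: x = -4 + (6) = 2, y = -12 + (-4) = -16 — the transcript disagrees here.
The earliest wrong entry is at step 2: it should read y = -16.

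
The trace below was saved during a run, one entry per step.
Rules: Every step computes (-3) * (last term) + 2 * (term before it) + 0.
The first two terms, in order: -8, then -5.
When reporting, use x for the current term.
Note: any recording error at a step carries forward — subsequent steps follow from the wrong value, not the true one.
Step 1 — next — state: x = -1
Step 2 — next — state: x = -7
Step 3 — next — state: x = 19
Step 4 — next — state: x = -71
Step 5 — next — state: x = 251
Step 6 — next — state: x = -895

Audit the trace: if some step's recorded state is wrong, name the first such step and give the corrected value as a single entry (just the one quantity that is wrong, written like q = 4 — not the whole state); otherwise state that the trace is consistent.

Recomputing the run from the initial state:
step 1: x = -1
step 2: x = -7
step 3: x = 19
step 4: x = -71
step 5: x = 251
step 6: x = -895
This matches the trace at every step.

no error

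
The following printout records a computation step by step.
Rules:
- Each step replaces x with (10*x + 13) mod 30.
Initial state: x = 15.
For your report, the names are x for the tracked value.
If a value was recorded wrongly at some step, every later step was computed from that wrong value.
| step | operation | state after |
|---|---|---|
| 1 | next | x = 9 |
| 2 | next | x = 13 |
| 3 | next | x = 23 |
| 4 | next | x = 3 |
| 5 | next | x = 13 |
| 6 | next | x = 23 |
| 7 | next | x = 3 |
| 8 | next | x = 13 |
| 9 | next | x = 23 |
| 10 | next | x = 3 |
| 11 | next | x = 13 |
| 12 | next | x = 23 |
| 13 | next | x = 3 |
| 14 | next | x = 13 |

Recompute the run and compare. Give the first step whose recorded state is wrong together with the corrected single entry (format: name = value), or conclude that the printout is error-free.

Recomputing the run from the initial state:
step 1: x = 13
step 2: x = 23
step 3: x = 3
step 4: x = 13
step 5: x = 23
step 6: x = 3
step 7: x = 13
step 8: x = 23
step 9: x = 3
step 10: x = 13
step 11: x = 23
step 12: x = 3
step 13: x = 13
step 14: x = 23
The first disagreement with the printout is at step 1, where the value should be x = 13.

step 1, x = 13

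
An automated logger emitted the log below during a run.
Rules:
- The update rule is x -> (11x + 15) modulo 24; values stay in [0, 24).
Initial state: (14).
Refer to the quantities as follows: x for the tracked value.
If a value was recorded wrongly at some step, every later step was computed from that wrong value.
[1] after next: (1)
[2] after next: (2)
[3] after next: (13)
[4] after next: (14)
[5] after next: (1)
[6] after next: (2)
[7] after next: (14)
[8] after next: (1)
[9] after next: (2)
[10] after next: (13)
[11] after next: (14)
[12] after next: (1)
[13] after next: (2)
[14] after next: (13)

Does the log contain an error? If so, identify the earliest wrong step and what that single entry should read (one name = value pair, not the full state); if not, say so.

step 1: x = (11*14 + 15) mod 24 = 1 -> in agreement
step 2: x = (11*1 + 15) mod 24 = 2 -> agrees with the log
step 3: x = (11*2 + 15) mod 24 = 13 -> consistent with the log
step 4: x = (11*13 + 15) mod 24 = 14 -> no discrepancy
step 5: x = (11*14 + 15) mod 24 = 1 -> confirmed correct
step 6: x = (11*1 + 15) mod 24 = 2 -> in agreement
step 7: x = (11*2 + 15) mod 24 = 13 -> a discrepancy with the log
That makes step 7 the first incorrect line — x = 13 is what it should show.

step 7, x = 13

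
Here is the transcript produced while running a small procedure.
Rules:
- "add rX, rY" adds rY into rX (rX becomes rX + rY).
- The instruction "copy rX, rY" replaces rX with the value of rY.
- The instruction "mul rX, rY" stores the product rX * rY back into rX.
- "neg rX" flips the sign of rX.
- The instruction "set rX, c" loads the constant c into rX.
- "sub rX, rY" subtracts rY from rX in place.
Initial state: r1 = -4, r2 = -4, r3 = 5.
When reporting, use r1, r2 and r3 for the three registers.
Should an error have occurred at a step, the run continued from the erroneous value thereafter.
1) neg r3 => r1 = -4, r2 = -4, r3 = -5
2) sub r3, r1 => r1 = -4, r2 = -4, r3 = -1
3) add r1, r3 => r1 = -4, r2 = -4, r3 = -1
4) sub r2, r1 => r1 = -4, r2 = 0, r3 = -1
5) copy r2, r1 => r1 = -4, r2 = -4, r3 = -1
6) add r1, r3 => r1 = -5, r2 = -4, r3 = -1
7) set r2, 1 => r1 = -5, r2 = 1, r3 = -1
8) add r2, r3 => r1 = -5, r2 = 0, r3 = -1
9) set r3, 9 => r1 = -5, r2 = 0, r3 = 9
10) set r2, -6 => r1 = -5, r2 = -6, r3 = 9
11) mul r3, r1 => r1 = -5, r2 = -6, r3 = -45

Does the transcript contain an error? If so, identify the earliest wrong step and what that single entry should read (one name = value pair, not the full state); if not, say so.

Recomputing the run from the initial state:
step 1: r1 = -4, r2 = -4, r3 = -5
step 2: r1 = -4, r2 = -4, r3 = -1
step 3: r1 = -5, r2 = -4, r3 = -1
step 4: r1 = -5, r2 = 1, r3 = -1
step 5: r1 = -5, r2 = -5, r3 = -1
step 6: r1 = -6, r2 = -5, r3 = -1
step 7: r1 = -6, r2 = 1, r3 = -1
step 8: r1 = -6, r2 = 0, r3 = -1
step 9: r1 = -6, r2 = 0, r3 = 9
step 10: r1 = -6, r2 = -6, r3 = 9
step 11: r1 = -6, r2 = -6, r3 = -54
The first disagreement with the transcript is at step 3, where the value should be r1 = -5.

step 3, r1 = -5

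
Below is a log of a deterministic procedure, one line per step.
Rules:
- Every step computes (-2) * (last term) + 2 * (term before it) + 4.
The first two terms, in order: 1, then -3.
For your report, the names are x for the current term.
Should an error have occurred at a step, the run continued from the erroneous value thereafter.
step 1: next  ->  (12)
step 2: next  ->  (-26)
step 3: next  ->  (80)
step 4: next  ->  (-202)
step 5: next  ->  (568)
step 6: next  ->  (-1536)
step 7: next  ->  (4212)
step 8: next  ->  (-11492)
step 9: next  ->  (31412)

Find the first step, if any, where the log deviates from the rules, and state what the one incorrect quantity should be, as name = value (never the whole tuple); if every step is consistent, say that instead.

Step 1: x = -2*(-3) + (2)*(1) + (4) = 12 — exactly as logged.
Step 2: x = -2*(12) + (2)*(-3) + (4) = -26 — in agreement.
Step 3: x = -2*(-26) + (2)*(12) + (4) = 80 — verified.
Step 4: x = -2*(80) + (2)*(-26) + (4) = -208 — the log disagrees here.
The earliest wrong entry is at step 4: it should read x = -208.

step 4, x = -208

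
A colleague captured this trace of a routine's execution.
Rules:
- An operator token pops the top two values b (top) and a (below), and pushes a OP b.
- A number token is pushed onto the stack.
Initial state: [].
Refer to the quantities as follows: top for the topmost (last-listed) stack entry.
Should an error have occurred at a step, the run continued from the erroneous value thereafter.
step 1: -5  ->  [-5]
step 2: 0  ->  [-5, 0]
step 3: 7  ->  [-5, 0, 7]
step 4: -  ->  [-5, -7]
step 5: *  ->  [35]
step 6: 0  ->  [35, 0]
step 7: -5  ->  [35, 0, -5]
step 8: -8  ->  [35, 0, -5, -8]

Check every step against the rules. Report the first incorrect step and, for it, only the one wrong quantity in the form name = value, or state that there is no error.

Recomputing the run from the initial state:
step 1: [-5]
step 2: [-5, 0]
step 3: [-5, 0, 7]
step 4: [-5, -7]
step 5: [35]
step 6: [35, 0]
step 7: [35, 0, -5]
step 8: [35, 0, -5, -8]
This matches the trace at every step.

no error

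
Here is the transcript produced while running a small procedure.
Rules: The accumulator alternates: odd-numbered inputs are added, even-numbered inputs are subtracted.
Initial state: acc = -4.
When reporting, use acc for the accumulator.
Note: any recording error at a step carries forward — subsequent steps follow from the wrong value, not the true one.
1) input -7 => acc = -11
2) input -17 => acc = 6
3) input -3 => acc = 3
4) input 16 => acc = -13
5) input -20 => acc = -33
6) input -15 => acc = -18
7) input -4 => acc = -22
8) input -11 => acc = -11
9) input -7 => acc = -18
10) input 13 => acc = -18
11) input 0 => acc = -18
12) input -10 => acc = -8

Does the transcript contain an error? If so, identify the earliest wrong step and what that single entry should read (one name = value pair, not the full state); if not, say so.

step 10, acc = -31

step 1: acc = -4 + -7 = -11 -> confirmed correct
step 2: acc = -11 - -17 = 6 -> confirmed correct
step 3: acc = 6 + -3 = 3 -> checks out
step 4: acc = 3 - 16 = -13 -> verified
step 5: acc = -13 + -20 = -33 -> no discrepancy
step 6: acc = -33 - -15 = -18 -> no discrepancy
step 7: acc = -18 + -4 = -22 -> confirmed correct
step 8: acc = -22 - -11 = -11 -> agrees with the transcript
step 9: acc = -11 + -7 = -18 -> checks out
step 10: acc = -18 - 13 = -31 -> the recorded entry deviates here
Step 10 is the first one off; corrected, acc = -31.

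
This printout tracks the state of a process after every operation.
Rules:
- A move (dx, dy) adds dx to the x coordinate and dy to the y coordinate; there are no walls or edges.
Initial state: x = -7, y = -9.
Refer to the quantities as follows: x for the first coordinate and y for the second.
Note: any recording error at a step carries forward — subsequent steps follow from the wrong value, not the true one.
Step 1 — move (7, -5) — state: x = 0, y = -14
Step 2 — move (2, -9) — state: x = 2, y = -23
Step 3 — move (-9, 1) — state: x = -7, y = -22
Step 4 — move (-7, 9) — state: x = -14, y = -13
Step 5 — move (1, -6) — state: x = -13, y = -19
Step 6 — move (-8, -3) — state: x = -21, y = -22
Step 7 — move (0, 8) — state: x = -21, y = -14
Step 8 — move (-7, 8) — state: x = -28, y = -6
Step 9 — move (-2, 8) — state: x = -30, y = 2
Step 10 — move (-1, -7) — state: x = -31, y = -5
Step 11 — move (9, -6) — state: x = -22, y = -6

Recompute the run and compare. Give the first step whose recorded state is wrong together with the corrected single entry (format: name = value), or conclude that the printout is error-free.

step 11, y = -11

Recomputing the run from the initial state:
step 1: x = 0, y = -14
step 2: x = 2, y = -23
step 3: x = -7, y = -22
step 4: x = -14, y = -13
step 5: x = -13, y = -19
step 6: x = -21, y = -22
step 7: x = -21, y = -14
step 8: x = -28, y = -6
step 9: x = -30, y = 2
step 10: x = -31, y = -5
step 11: x = -22, y = -11
The first disagreement with the printout is at step 11, where the value should be y = -11.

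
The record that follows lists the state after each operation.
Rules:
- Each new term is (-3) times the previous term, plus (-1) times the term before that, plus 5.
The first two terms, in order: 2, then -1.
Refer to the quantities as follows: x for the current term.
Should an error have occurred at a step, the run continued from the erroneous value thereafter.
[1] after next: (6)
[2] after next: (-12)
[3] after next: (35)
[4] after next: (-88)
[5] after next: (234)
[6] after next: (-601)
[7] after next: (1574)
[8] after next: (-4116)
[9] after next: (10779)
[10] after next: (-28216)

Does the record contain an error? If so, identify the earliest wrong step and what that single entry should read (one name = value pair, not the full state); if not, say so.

Step 1: x = -3*(-1) + (-1)*(2) + (5) = 6 — same as recorded.
Step 2: x = -3*(6) + (-1)*(-1) + (5) = -12 — exactly as logged.
Step 3: x = -3*(-12) + (-1)*(6) + (5) = 35 — same as recorded.
Step 4: x = -3*(35) + (-1)*(-12) + (5) = -88 — consistent with the record.
Step 5: x = -3*(-88) + (-1)*(35) + (5) = 234 — consistent with the record.
Step 6: x = -3*(234) + (-1)*(-88) + (5) = -609 — the recorded entry deviates here.
The earliest wrong entry is at step 6: it should read x = -609.

step 6, x = -609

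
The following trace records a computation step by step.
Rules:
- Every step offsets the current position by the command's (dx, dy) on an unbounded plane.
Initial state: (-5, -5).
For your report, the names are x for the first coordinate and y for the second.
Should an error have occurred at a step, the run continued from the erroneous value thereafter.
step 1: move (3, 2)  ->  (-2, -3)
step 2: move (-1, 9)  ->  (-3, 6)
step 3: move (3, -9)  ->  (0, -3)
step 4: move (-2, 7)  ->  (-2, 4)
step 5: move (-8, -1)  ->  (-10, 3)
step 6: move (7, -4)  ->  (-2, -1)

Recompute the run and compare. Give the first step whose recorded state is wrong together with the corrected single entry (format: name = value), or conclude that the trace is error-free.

step 6, x = -3

Step 1: x = -5 + (3) = -2, y = -5 + (2) = -3 — no discrepancy.
Step 2: x = -2 + (-1) = -3, y = -3 + (9) = 6 — exactly as logged.
Step 3: x = -3 + (3) = 0, y = 6 + (-9) = -3 — confirmed correct.
Step 4: x = 0 + (-2) = -2, y = -3 + (7) = 4 — no discrepancy.
Step 5: x = -2 + (-8) = -10, y = 4 + (-1) = 3 — matches.
Step 6: x = -10 + (7) = -3, y = 3 + (-4) = -1 — not what was recorded.
First incorrect step: 6; the correct value is x = -3.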